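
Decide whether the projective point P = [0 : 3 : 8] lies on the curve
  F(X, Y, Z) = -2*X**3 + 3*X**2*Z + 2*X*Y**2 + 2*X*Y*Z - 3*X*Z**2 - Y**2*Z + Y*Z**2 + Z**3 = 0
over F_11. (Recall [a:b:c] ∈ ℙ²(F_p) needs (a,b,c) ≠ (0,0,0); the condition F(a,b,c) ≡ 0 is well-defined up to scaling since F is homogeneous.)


F(0,3,8) ≡ 5 (mod 11); P is NOT on the curve.

Evaluate F(0, 3, 8) term-by-term (mod 11).
  -2*X**3 ↦ -2·0·1·1 = 0
  3*X**2*Z ↦ 3·0·1·8 = 0
  2*X*Y**2 ↦ 2·0·9·1 = 0
  2*X*Y*Z ↦ 2·0·3·8 = 0
  -3*X*Z**2 ↦ -3·0·1·64 = 0
  -Y**2*Z ↦ -1·1·9·8 = -72
  Y*Z**2 ↦ 1·1·3·64 = 192
  Z**3 ↦ 1·1·1·512 = 512
Sum: F(0, 3, 8) = (0) + (0) + (0) + (0) + (0) + (-72) + (192) + (512) = 632.
Reducing mod 11: 632 ≡ 5 (mod 11).
Since F(a, b, c) ≡ 5 ≠ 0 (mod 11), P does NOT lie on the curve.


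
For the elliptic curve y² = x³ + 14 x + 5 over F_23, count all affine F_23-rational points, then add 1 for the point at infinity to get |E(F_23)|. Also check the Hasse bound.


Affine points = {(2, 8), (2, 15), (5, 4), (5, 19), (6, 11), (6, 12), (7, 3), (7, 20), (8, 10), (8, 13), (9, 3), (9, 20), (10, 8), (10, 15), (11, 8), (11, 15), (14, 1), (14, 22), (15, 5), (15, 18), (16, 1), (16, 22), (17, 2), (17, 21), (19, 0), (22, 6), (22, 17)}; affine count = 27; |E(F_23)| = 28.

Discriminant check: Δ ∝ 4a³ + 27b² = 4·14³ + 27·5² = 4·2744 + 27·25 ≡ 13 (mod 23). Nonzero ⇒ E is nonsingular.
For each x ∈ F_23, compute rhs = x³ + 14·x + 5 mod 23, then count y ∈ F_23 with y² ≡ rhs.
  x = 0: rhs = 5, matching y values: none (0 points).
  x = 1: rhs = 20, matching y values: none (0 points).
  x = 2: rhs = 18, matching y values: 8, 15 (2 points).
  x = 3: rhs = 5, matching y values: none (0 points).
  x = 4: rhs = 10, matching y values: none (0 points).
  x = 5: rhs = 16, matching y values: 4, 19 (2 points).
  x = 6: rhs = 6, matching y values: 11, 12 (2 points).
  x = 7: rhs = 9, matching y values: 3, 20 (2 points).
  x = 8: rhs = 8, matching y values: 10, 13 (2 points).
  x = 9: rhs = 9, matching y values: 3, 20 (2 points).
  x = 10: rhs = 18, matching y values: 8, 15 (2 points).
  x = 11: rhs = 18, matching y values: 8, 15 (2 points).
  x = 12: rhs = 15, matching y values: none (0 points).
  x = 13: rhs = 15, matching y values: none (0 points).
  x = 14: rhs = 1, matching y values: 1, 22 (2 points).
  x = 15: rhs = 2, matching y values: 5, 18 (2 points).
  x = 16: rhs = 1, matching y values: 1, 22 (2 points).
  x = 17: rhs = 4, matching y values: 2, 21 (2 points).
  x = 18: rhs = 17, matching y values: none (0 points).
  x = 19: rhs = 0, matching y values: 0 (1 points).
  x = 20: rhs = 5, matching y values: none (0 points).
  x = 21: rhs = 15, matching y values: none (0 points).
  x = 22: rhs = 13, matching y values: 6, 17 (2 points).
Total affine count: 27.
Full point count |E(F_23)| = 27 + 1 = 28.
Hasse bound: |28 − (23+1)| = |4| = 4 ≤ 2√23 ≈ 9.5917 ✓.


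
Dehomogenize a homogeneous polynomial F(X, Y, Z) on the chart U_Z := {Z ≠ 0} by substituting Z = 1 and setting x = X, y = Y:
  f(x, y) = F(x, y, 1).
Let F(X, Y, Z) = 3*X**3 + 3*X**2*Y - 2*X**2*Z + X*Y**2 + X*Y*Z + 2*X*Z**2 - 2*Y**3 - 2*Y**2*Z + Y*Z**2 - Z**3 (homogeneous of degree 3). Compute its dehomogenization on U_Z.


f(x, y) = 3*x**3 + 3*x**2*y - 2*x**2 + x*y**2 + x*y + 2*x - 2*y**3 - 2*y**2 + y - 1

On U_Z we set Z = 1. Each monomial c·X^i·Y^j·Z^k in F becomes c·x^i·y^j·1^k = c·x^i·y^j.
Substituting Z = 1: F(X, Y, 1) = 3*x**3 + 3*x**2*y - 2*x**2 + x*y**2 + x*y + 2*x - 2*y**3 - 2*y**2 + y - 1.
Note: deg(f) ≤ deg(F) = 3; strict inequality happens when F is divisible by Z (lost terms).


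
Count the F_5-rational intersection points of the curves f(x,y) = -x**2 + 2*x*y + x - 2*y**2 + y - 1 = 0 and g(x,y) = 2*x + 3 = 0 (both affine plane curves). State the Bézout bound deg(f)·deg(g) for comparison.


Common zeros: {(1, 1), (1, 3)}; count = 2; Bézout bound = 2.

deg(f) = 2, deg(g) = 1, so Bézout bound = 2.
Scan x ∈ F_5. For each x, list the y ∈ F_5 with f(x, y) ≡ 0 and those with g(x, y) ≡ 0 (mod 5); the common zeros in that column are the intersection.
  x = 0: f ≡ 0 at y ∈ ∅; g ≡ 0 at y ∈ ∅; common: ∅.
  x = 1: f ≡ 0 at y ∈ {1, 3}; g ≡ 0 at y ∈ {0, 1, 2, 3, 4}; common: {1, 3}.
  x = 2: f ≡ 0 at y ∈ {1, 4}; g ≡ 0 at y ∈ ∅; common: ∅.
  x = 3: f ≡ 0 at y ∈ ∅; g ≡ 0 at y ∈ ∅; common: ∅.
  x = 4: f ≡ 0 at y ∈ ∅; g ≡ 0 at y ∈ ∅; common: ∅.
Collecting: common zeros = {(1, 1), (1, 3)}, so the count is 2.
Comparison with the Bézout bound: 2 ≤ 2 = deg(f)·deg(g), as expected for curves with no common component (the bound is attained).


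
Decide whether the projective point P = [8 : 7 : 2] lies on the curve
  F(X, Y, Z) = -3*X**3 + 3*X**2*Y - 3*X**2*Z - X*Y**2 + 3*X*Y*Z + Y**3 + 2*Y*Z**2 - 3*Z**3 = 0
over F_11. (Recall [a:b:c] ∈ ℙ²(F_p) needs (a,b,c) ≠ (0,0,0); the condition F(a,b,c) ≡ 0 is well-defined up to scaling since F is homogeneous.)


F(8,7,2) ≡ 7 (mod 11); P is NOT on the curve.

Evaluate F(8, 7, 2) term-by-term (mod 11).
  -3*X**3 ↦ -3·512·1·1 = -1536
  3*X**2*Y ↦ 3·64·7·1 = 1344
  -3*X**2*Z ↦ -3·64·1·2 = -384
  -X*Y**2 ↦ -1·8·49·1 = -392
  3*X*Y*Z ↦ 3·8·7·2 = 336
  Y**3 ↦ 1·1·343·1 = 343
  2*Y*Z**2 ↦ 2·1·7·4 = 56
  -3*Z**3 ↦ -3·1·1·8 = -24
Sum: F(8, 7, 2) = (-1536) + (1344) + (-384) + (-392) + (336) + (343) + (56) + (-24) = -257.
Reducing mod 11: -257 ≡ 7 (mod 11).
Since F(a, b, c) ≡ 7 ≠ 0 (mod 11), P does NOT lie on the curve.


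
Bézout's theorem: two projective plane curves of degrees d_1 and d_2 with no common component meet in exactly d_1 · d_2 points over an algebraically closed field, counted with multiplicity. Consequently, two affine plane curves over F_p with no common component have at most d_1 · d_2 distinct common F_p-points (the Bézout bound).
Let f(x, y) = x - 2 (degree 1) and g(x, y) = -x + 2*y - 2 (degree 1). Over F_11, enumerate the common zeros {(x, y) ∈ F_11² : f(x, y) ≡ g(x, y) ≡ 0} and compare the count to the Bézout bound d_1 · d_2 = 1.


Common zeros: {(2, 2)}; count = 1; Bézout bound = 1.

deg(f) = 1, deg(g) = 1, so Bézout bound = 1.
Scan x ∈ F_11. For each x, list the y ∈ F_11 with f(x, y) ≡ 0 and those with g(x, y) ≡ 0 (mod 11); the common zeros in that column are the intersection.
  x = 0: f ≡ 0 at y ∈ ∅; g ≡ 0 at y ∈ {1}; common: ∅.
  x = 1: f ≡ 0 at y ∈ ∅; g ≡ 0 at y ∈ {7}; common: ∅.
  x = 2: f ≡ 0 at y ∈ {0, 1, 2, 3, 4, 5, 6, 7, 8, 9, 10}; g ≡ 0 at y ∈ {2}; common: {2}.
  x = 3: f ≡ 0 at y ∈ ∅; g ≡ 0 at y ∈ {8}; common: ∅.
  x = 4: f ≡ 0 at y ∈ ∅; g ≡ 0 at y ∈ {3}; common: ∅.
  x = 5: f ≡ 0 at y ∈ ∅; g ≡ 0 at y ∈ {9}; common: ∅.
  x = 6: f ≡ 0 at y ∈ ∅; g ≡ 0 at y ∈ {4}; common: ∅.
  x = 7: f ≡ 0 at y ∈ ∅; g ≡ 0 at y ∈ {10}; common: ∅.
  x = 8: f ≡ 0 at y ∈ ∅; g ≡ 0 at y ∈ {5}; common: ∅.
  x = 9: f ≡ 0 at y ∈ ∅; g ≡ 0 at y ∈ {0}; common: ∅.
  x = 10: f ≡ 0 at y ∈ ∅; g ≡ 0 at y ∈ {6}; common: ∅.
Collecting: common zeros = {(2, 2)}, so the count is 1.
Comparison with the Bézout bound: 1 ≤ 1 = deg(f)·deg(g), as expected for curves with no common component (the bound is attained).


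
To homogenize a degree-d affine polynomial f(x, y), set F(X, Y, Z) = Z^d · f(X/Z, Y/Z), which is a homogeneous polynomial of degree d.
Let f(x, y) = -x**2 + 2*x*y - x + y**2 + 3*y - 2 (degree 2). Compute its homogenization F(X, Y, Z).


F(X, Y, Z) = -X**2 + 2*X*Y - X*Z + Y**2 + 3*Y*Z - 2*Z**2

deg(f) = 2.
Substitute x = X/Z, y = Y/Z into f, then multiply by Z^2.
  monomial -1·x^2·y^0 ↦ -1·X^2·Y^0·Z^0.
  monomial 2·x^1·y^1 ↦ 2·X^1·Y^1·Z^0.
  monomial -1·x^1·y^0 ↦ -1·X^1·Y^0·Z^1.
  monomial 1·x^0·y^2 ↦ 1·X^0·Y^2·Z^0.
  monomial 3·x^0·y^1 ↦ 3·X^0·Y^1·Z^1.
  monomial -2·x^0·y^0 ↦ -2·X^0·Y^0·Z^2.
Collecting: F(X, Y, Z) = -X**2 + 2*X*Y - X*Z + Y**2 + 3*Y*Z - 2*Z**2.


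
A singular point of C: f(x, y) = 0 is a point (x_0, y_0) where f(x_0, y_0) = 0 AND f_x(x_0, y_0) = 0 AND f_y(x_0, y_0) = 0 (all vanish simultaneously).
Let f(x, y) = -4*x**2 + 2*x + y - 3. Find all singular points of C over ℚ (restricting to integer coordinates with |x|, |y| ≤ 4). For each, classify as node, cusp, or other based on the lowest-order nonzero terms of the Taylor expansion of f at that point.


No singular points in the scanned grid; C is smooth there.

Compute partial derivatives:
  f_x = 2 - 8*x.
  f_y = 1.
f_y = 1 is a nonzero constant, so f_y never vanishes: no point (x, y) can satisfy f = f_x = f_y = 0. In particular no (x, y) ∈ {−4, ..., 4}² is singular; the curve is smooth.


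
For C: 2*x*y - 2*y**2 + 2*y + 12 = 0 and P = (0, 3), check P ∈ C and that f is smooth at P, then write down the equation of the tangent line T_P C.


Tangent line at P: 6*x - 10*y + 30 = 0.

Step 1: f(0, 3) = 0, so P lies on C.
Step 2: partial derivatives
  f_x(x, y) = 2*y, f_y(x, y) = 2*x - 4*y + 2.
  f_x(P) = 6, f_y(P) = -10 (gradient nonzero, so P is smooth).
Step 3: tangent line at P: 6·(x − 0) + -10·(y − 3) = 0.
Expanding: 6*x - 10*y + 30 = 0.


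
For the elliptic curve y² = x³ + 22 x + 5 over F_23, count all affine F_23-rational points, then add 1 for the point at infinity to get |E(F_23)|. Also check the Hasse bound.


Affine points = {(3, 11), (3, 12), (6, 10), (6, 13), (8, 7), (8, 16), (9, 9), (9, 14), (10, 11), (10, 12), (13, 2), (13, 21), (17, 5), (17, 18), (18, 0), (20, 2), (20, 21)}; affine count = 17; |E(F_23)| = 18.

Discriminant check: Δ ∝ 4a³ + 27b² = 4·22³ + 27·5² = 4·10648 + 27·25 ≡ 4 (mod 23). Nonzero ⇒ E is nonsingular.
For each x ∈ F_23, compute rhs = x³ + 22·x + 5 mod 23, then count y ∈ F_23 with y² ≡ rhs.
  x = 0: rhs = 5, matching y values: none (0 points).
  x = 1: rhs = 5, matching y values: none (0 points).
  x = 2: rhs = 11, matching y values: none (0 points).
  x = 3: rhs = 6, matching y values: 11, 12 (2 points).
  x = 4: rhs = 19, matching y values: none (0 points).
  x = 5: rhs = 10, matching y values: none (0 points).
  x = 6: rhs = 8, matching y values: 10, 13 (2 points).
  x = 7: rhs = 19, matching y values: none (0 points).
  x = 8: rhs = 3, matching y values: 7, 16 (2 points).
  x = 9: rhs = 12, matching y values: 9, 14 (2 points).
  x = 10: rhs = 6, matching y values: 11, 12 (2 points).
  x = 11: rhs = 14, matching y values: none (0 points).
  x = 12: rhs = 19, matching y values: none (0 points).
  x = 13: rhs = 4, matching y values: 2, 21 (2 points).
  x = 14: rhs = 21, matching y values: none (0 points).
  x = 15: rhs = 7, matching y values: none (0 points).
  x = 16: rhs = 14, matching y values: none (0 points).
  x = 17: rhs = 2, matching y values: 5, 18 (2 points).
  x = 18: rhs = 0, matching y values: 0 (1 points).
  x = 19: rhs = 14, matching y values: none (0 points).
  x = 20: rhs = 4, matching y values: 2, 21 (2 points).
  x = 21: rhs = 22, matching y values: none (0 points).
  x = 22: rhs = 5, matching y values: none (0 points).
Total affine count: 17.
Full point count |E(F_23)| = 17 + 1 = 18.
Hasse bound: |18 − (23+1)| = |-6| = 6 ≤ 2√23 ≈ 9.5917 ✓.


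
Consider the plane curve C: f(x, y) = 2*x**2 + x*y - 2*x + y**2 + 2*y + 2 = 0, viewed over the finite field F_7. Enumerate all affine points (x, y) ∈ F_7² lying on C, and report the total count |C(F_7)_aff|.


Affine F_7-points: {(1, 5), (1, 6), (3, 0), (3, 2), (4, 2), (4, 6), (5, 0)}; count = 7.

For each of the 49 pairs (x, y) ∈ F_7², evaluate f(x, y) mod 7. Record the zeros.
  x = 0: [0↦2, 1↦5, 2↦3, 3↦3, 4↦5, 5↦2, 6↦1]  zeros at y ∈ ∅
  x = 1: [0↦2, 1↦6, 2↦5, 3↦6, 4↦2, 5↦0, 6↦0]  zeros at y ∈ {5, 6}
  x = 2: [0↦6, 1↦4, 2↦4, 3↦6, 4↦3, 5↦2, 6↦3]  zeros at y ∈ ∅
  x = 3: [0↦0, 1↦6, 2↦0, 3↦3, 4↦1, 5↦1, 6↦3]  zeros at y ∈ {0, 2}
  x = 4: [0↦5, 1↦5, 2↦0, 3↦4, 4↦3, 5↦4, 6↦0]  zeros at y ∈ {2, 6}
  x = 5: [0↦0, 1↦1, 2↦4, 3↦2, 4↦2, 5↦4, 6↦1]  zeros at y ∈ {0}
  x = 6: [0↦6, 1↦1, 2↦5, 3↦4, 4↦5, 5↦1, 6↦6]  zeros at y ∈ ∅
Collecting zeros: affine points = {(1, 5), (1, 6), (3, 0), (3, 2), (4, 2), (4, 6), (5, 0)}.
Total count |C(F_7)_aff| = 7.


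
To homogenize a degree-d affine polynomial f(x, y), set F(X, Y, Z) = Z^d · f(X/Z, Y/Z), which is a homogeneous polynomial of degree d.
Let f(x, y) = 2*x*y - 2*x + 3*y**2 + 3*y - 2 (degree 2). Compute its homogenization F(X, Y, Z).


F(X, Y, Z) = 2*X*Y - 2*X*Z + 3*Y**2 + 3*Y*Z - 2*Z**2

deg(f) = 2.
Substitute x = X/Z, y = Y/Z into f, then multiply by Z^2.
  monomial 2·x^1·y^1 ↦ 2·X^1·Y^1·Z^0.
  monomial -2·x^1·y^0 ↦ -2·X^1·Y^0·Z^1.
  monomial 3·x^0·y^2 ↦ 3·X^0·Y^2·Z^0.
  monomial 3·x^0·y^1 ↦ 3·X^0·Y^1·Z^1.
  monomial -2·x^0·y^0 ↦ -2·X^0·Y^0·Z^2.
Collecting: F(X, Y, Z) = 2*X*Y - 2*X*Z + 3*Y**2 + 3*Y*Z - 2*Z**2.


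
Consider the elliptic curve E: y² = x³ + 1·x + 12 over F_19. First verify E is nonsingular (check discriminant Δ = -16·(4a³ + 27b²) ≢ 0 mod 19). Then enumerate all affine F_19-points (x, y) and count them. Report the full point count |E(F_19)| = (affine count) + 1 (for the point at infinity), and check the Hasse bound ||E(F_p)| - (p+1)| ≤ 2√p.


Affine points = {(3, 2), (3, 17), (4, 2), (4, 17), (5, 3), (5, 16), (6, 5), (6, 14), (7, 1), (7, 18), (8, 0), (9, 3), (9, 16), (11, 9), (11, 10), (12, 2), (12, 17), (15, 1), (15, 18), (16, 1), (16, 18)}; affine count = 21; |E(F_19)| = 22.

Discriminant check: Δ ∝ 4a³ + 27b² = 4·1³ + 27·12² = 4·1 + 27·144 ≡ 16 (mod 19). Nonzero ⇒ E is nonsingular.
For each x ∈ F_19, compute rhs = x³ + 1·x + 12 mod 19, then count y ∈ F_19 with y² ≡ rhs.
  x = 0: rhs = 12, matching y values: none (0 points).
  x = 1: rhs = 14, matching y values: none (0 points).
  x = 2: rhs = 3, matching y values: none (0 points).
  x = 3: rhs = 4, matching y values: 2, 17 (2 points).
  x = 4: rhs = 4, matching y values: 2, 17 (2 points).
  x = 5: rhs = 9, matching y values: 3, 16 (2 points).
  x = 6: rhs = 6, matching y values: 5, 14 (2 points).
  x = 7: rhs = 1, matching y values: 1, 18 (2 points).
  x = 8: rhs = 0, matching y values: 0 (1 points).
  x = 9: rhs = 9, matching y values: 3, 16 (2 points).
  x = 10: rhs = 15, matching y values: none (0 points).
  x = 11: rhs = 5, matching y values: 9, 10 (2 points).
  x = 12: rhs = 4, matching y values: 2, 17 (2 points).
  x = 13: rhs = 18, matching y values: none (0 points).
  x = 14: rhs = 15, matching y values: none (0 points).
  x = 15: rhs = 1, matching y values: 1, 18 (2 points).
  x = 16: rhs = 1, matching y values: 1, 18 (2 points).
  x = 17: rhs = 2, matching y values: none (0 points).
  x = 18: rhs = 10, matching y values: none (0 points).
Total affine count: 21.
Full point count |E(F_19)| = 21 + 1 = 22.
Hasse bound: |22 − (19+1)| = |2| = 2 ≤ 2√19 ≈ 8.7178 ✓.


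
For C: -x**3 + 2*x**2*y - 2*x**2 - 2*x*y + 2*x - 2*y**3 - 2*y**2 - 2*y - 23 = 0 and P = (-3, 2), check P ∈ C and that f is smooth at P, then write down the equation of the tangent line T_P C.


Tangent line at P: -41*x - 10*y - 103 = 0.

Step 1: f(-3, 2) = 0, so P lies on C.
Step 2: partial derivatives
  f_x(x, y) = -3*x**2 + 4*x*y - 4*x - 2*y + 2, f_y(x, y) = 2*x**2 - 2*x - 6*y**2 - 4*y - 2.
  f_x(P) = -41, f_y(P) = -10 (gradient nonzero, so P is smooth).
Step 3: tangent line at P: -41·(x − -3) + -10·(y − 2) = 0.
Expanding: -41*x - 10*y - 103 = 0.


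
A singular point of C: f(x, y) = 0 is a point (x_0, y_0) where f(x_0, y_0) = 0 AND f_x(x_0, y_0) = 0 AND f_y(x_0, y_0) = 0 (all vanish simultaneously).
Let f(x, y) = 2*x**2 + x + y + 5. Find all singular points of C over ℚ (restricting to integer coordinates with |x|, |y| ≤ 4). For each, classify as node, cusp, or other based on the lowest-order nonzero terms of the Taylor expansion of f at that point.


No singular points in the scanned grid; C is smooth there.

Compute partial derivatives:
  f_x = 4*x + 1.
  f_y = 1.
f_y = 1 is a nonzero constant, so f_y never vanishes: no point (x, y) can satisfy f = f_x = f_y = 0. In particular no (x, y) ∈ {−4, ..., 4}² is singular; the curve is smooth.


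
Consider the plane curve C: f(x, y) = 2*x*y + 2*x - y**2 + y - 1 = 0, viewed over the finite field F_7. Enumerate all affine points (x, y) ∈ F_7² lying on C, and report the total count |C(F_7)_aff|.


Affine F_7-points: {(0, 3), (0, 5), (2, 1), (2, 4), (4, 0), (4, 2)}; count = 6.

For each of the 49 pairs (x, y) ∈ F_7², evaluate f(x, y) mod 7. Record the zeros.
  x = 0: [0↦6, 1↦6, 2↦4, 3↦0, 4↦1, 5↦0, 6↦4]  zeros at y ∈ {3, 5}
  x = 1: [0↦1, 1↦3, 2↦3, 3↦1, 4↦4, 5↦5, 6↦4]  zeros at y ∈ ∅
  x = 2: [0↦3, 1↦0, 2↦2, 3↦2, 4↦0, 5↦3, 6↦4]  zeros at y ∈ {1, 4}
  x = 3: [0↦5, 1↦4, 2↦1, 3↦3, 4↦3, 5↦1, 6↦4]  zeros at y ∈ ∅
  x = 4: [0↦0, 1↦1, 2↦0, 3↦4, 4↦6, 5↦6, 6↦4]  zeros at y ∈ {0, 2}
  x = 5: [0↦2, 1↦5, 2↦6, 3↦5, 4↦2, 5↦4, 6↦4]  zeros at y ∈ ∅
  x = 6: [0↦4, 1↦2, 2↦5, 3↦6, 4↦5, 5↦2, 6↦4]  zeros at y ∈ ∅
Collecting zeros: affine points = {(0, 3), (0, 5), (2, 1), (2, 4), (4, 0), (4, 2)}.
Total count |C(F_7)_aff| = 6.


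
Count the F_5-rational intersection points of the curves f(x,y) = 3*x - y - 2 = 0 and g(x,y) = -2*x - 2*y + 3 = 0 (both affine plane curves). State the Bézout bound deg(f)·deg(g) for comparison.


Common zeros: {(4, 0)}; count = 1; Bézout bound = 1.

deg(f) = 1, deg(g) = 1, so Bézout bound = 1.
Scan x ∈ F_5. For each x, list the y ∈ F_5 with f(x, y) ≡ 0 and those with g(x, y) ≡ 0 (mod 5); the common zeros in that column are the intersection.
  x = 0: f ≡ 0 at y ∈ {3}; g ≡ 0 at y ∈ {4}; common: ∅.
  x = 1: f ≡ 0 at y ∈ {1}; g ≡ 0 at y ∈ {3}; common: ∅.
  x = 2: f ≡ 0 at y ∈ {4}; g ≡ 0 at y ∈ {2}; common: ∅.
  x = 3: f ≡ 0 at y ∈ {2}; g ≡ 0 at y ∈ {1}; common: ∅.
  x = 4: f ≡ 0 at y ∈ {0}; g ≡ 0 at y ∈ {0}; common: {0}.
Collecting: common zeros = {(4, 0)}, so the count is 1.
Comparison with the Bézout bound: 1 ≤ 1 = deg(f)·deg(g), as expected for curves with no common component (the bound is attained).


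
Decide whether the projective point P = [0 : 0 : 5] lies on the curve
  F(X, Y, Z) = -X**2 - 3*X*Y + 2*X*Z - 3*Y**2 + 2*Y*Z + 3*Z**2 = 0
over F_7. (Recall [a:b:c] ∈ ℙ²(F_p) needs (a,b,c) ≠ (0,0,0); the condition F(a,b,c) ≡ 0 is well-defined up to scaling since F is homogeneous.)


F(0,0,5) ≡ 5 (mod 7); P is NOT on the curve.

Evaluate F(0, 0, 5) term-by-term (mod 7).
  -X**2 ↦ -1·0·1·1 = 0
  -3*X*Y ↦ -3·0·0·1 = 0
  2*X*Z ↦ 2·0·1·5 = 0
  -3*Y**2 ↦ -3·1·0·1 = 0
  2*Y*Z ↦ 2·1·0·5 = 0
  3*Z**2 ↦ 3·1·1·25 = 75
Sum: F(0, 0, 5) = (0) + (0) + (0) + (0) + (0) + (75) = 75.
Reducing mod 7: 75 ≡ 5 (mod 7).
Since F(a, b, c) ≡ 5 ≠ 0 (mod 7), P does NOT lie on the curve.


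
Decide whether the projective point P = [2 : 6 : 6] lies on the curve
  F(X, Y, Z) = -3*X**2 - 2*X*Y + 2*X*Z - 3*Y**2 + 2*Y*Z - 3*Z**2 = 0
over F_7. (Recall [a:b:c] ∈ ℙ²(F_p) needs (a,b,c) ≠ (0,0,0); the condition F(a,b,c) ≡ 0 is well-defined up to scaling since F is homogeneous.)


F(2,6,6) ≡ 5 (mod 7); P is NOT on the curve.

Evaluate F(2, 6, 6) term-by-term (mod 7).
  -3*X**2 ↦ -3·4·1·1 = -12
  -2*X*Y ↦ -2·2·6·1 = -24
  2*X*Z ↦ 2·2·1·6 = 24
  -3*Y**2 ↦ -3·1·36·1 = -108
  2*Y*Z ↦ 2·1·6·6 = 72
  -3*Z**2 ↦ -3·1·1·36 = -108
Sum: F(2, 6, 6) = (-12) + (-24) + (24) + (-108) + (72) + (-108) = -156.
Reducing mod 7: -156 ≡ 5 (mod 7).
Since F(a, b, c) ≡ 5 ≠ 0 (mod 7), P does NOT lie on the curve.


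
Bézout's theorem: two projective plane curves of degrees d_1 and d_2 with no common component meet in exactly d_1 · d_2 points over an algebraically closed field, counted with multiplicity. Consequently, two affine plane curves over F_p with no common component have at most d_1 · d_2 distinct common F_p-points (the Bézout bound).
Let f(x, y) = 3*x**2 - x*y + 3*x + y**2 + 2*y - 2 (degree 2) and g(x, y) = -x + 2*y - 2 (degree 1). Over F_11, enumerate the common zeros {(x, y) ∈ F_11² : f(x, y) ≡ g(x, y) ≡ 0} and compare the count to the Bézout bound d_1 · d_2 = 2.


Common zeros: {(8, 5)}; count = 1; Bézout bound = 2.

deg(f) = 2, deg(g) = 1, so Bézout bound = 2.
Scan x ∈ F_11. For each x, list the y ∈ F_11 with f(x, y) ≡ 0 and those with g(x, y) ≡ 0 (mod 11); the common zeros in that column are the intersection.
  x = 0: f ≡ 0 at y ∈ {4, 5}; g ≡ 0 at y ∈ {1}; common: ∅.
  x = 1: f ≡ 0 at y ∈ ∅; g ≡ 0 at y ∈ {7}; common: ∅.
  x = 2: f ≡ 0 at y ∈ ∅; g ≡ 0 at y ∈ {2}; common: ∅.
  x = 3: f ≡ 0 at y ∈ ∅; g ≡ 0 at y ∈ {8}; common: ∅.
  x = 4: f ≡ 0 at y ∈ {4, 9}; g ≡ 0 at y ∈ {3}; common: ∅.
  x = 5: f ≡ 0 at y ∈ {0, 3}; g ≡ 0 at y ∈ {9}; common: ∅.
  x = 6: f ≡ 0 at y ∈ {1, 3}; g ≡ 0 at y ∈ {4}; common: ∅.
  x = 7: f ≡ 0 at y ∈ ∅; g ≡ 0 at y ∈ {10}; common: ∅.
  x = 8: f ≡ 0 at y ∈ {1, 5}; g ≡ 0 at y ∈ {5}; common: {5}.
  x = 9: f ≡ 0 at y ∈ {9}; g ≡ 0 at y ∈ {0}; common: ∅.
  x = 10: f ≡ 0 at y ∈ ∅; g ≡ 0 at y ∈ {6}; common: ∅.
Collecting: common zeros = {(8, 5)}, so the count is 1.
Comparison with the Bézout bound: 1 ≤ 2 = deg(f)·deg(g), as expected for curves with no common component (the affine F_11-count falls short of the bound because intersections may lie at infinity, over extension fields, or carry multiplicity).


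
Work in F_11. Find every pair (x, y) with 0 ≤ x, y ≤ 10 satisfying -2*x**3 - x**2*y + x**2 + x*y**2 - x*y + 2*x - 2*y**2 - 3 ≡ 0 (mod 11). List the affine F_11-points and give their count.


Affine F_11-points: {(0, 2), (0, 9), (2, 0), (3, 5), (3, 7), (6, 6), (6, 10), (7, 4), (7, 5), (8, 2), (8, 10), (9, 6), (9, 10), (10, 5), (10, 6)}; count = 15.

For each of the 121 pairs (x, y) ∈ F_11², evaluate f(x, y) mod 11. Record the zeros.
  x = 0: [0↦8, 1↦6, 2↦0, 3↦1, 4↦9, 5↦2, 6↦2, 7↦9, 8↦1, 9↦0, 10↦6]  zeros at y ∈ {2, 9}
  x = 1: [0↦9, 1↦6, 2↦1, 3↦5, 4↦7, 5↦7, 6↦5, 7↦1, 8↦6, 9↦9, 10↦10]  zeros at y ∈ ∅
  x = 2: [0↦0, 1↦5, 2↦10, 3↦4, 4↦9, 5↦3, 6↦8, 7↦2, 8↦7, 9↦1, 10↦6]  zeros at y ∈ {0}
  x = 3: [0↦2, 1↦2, 2↦4, 3↦8, 4↦3, 5↦0, 6↦10, 7↦0, 8↦3, 9↦8, 10↦4]  zeros at y ∈ {5, 7}
  x = 4: [0↦3, 1↦7, 2↦4, 3↦5, 4↦10, 5↦8, 6↦10, 7↦5, 8↦4, 9↦7, 10↦3]  zeros at y ∈ ∅
  x = 5: [0↦2, 1↦8, 2↦9, 3↦5, 4↦7, 5↦4, 6↦7, 7↦5, 8↦9, 9↦8, 10↦2]  zeros at y ∈ ∅
  x = 6: [0↦9, 1↦4, 2↦7, 3↦7, 4↦4, 5↦9, 6↦0, 7↦10, 8↦6, 9↦10, 10↦0]  zeros at y ∈ {6, 10}
  x = 7: [0↦1, 1↦5, 2↦8, 3↦10, 4↦0, 5↦0, 6↦10, 7↦8, 8↦5, 9↦1, 10↦7]  zeros at y ∈ {4, 5}
  x = 8: [0↦10, 1↦10, 2↦0, 3↦2, 4↦5, 5↦9, 6↦3, 7↦9, 8↦5, 9↦2, 10↦0]  zeros at y ∈ {2, 10}
  x = 9: [0↦2, 1↦7, 2↦4, 3↦4, 4↦7, 5↦2, 6↦0, 7↦1, 8↦5, 9↦1, 10↦0]  zeros at y ∈ {6, 10}
  x = 10: [0↦9, 1↦6, 2↦8, 3↦4, 4↦5, 5↦0, 6↦0, 7↦5, 8↦4, 9↦8, 10↦6]  zeros at y ∈ {5, 6}
Collecting zeros: affine points = {(0, 2), (0, 9), (2, 0), (3, 5), (3, 7), (6, 6), (6, 10), (7, 4), (7, 5), (8, 2), (8, 10), (9, 6), (9, 10), (10, 5), (10, 6)}.
Total count |C(F_11)_aff| = 15.


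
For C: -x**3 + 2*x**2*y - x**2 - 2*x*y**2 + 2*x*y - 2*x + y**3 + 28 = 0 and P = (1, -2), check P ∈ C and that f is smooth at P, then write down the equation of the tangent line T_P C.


Tangent line at P: -27*x + 24*y + 75 = 0.

Step 1: f(1, -2) = 0, so P lies on C.
Step 2: partial derivatives
  f_x(x, y) = -3*x**2 + 4*x*y - 2*x - 2*y**2 + 2*y - 2, f_y(x, y) = 2*x**2 - 4*x*y + 2*x + 3*y**2.
  f_x(P) = -27, f_y(P) = 24 (gradient nonzero, so P is smooth).
Step 3: tangent line at P: -27·(x − 1) + 24·(y − -2) = 0.
Expanding: -27*x + 24*y + 75 = 0.


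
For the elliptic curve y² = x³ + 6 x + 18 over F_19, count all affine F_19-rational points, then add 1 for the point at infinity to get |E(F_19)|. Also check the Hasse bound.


Affine points = {(1, 5), (1, 14), (2, 0), (3, 5), (3, 14), (4, 7), (4, 12), (6, 2), (6, 17), (7, 2), (7, 17), (11, 3), (11, 16), (15, 5), (15, 14), (16, 7), (16, 12), (17, 6), (17, 13), (18, 7), (18, 12)}; affine count = 21; |E(F_19)| = 22.

Discriminant check: Δ ∝ 4a³ + 27b² = 4·6³ + 27·18² = 4·216 + 27·324 ≡ 17 (mod 19). Nonzero ⇒ E is nonsingular.
For each x ∈ F_19, compute rhs = x³ + 6·x + 18 mod 19, then count y ∈ F_19 with y² ≡ rhs.
  x = 0: rhs = 18, matching y values: none (0 points).
  x = 1: rhs = 6, matching y values: 5, 14 (2 points).
  x = 2: rhs = 0, matching y values: 0 (1 points).
  x = 3: rhs = 6, matching y values: 5, 14 (2 points).
  x = 4: rhs = 11, matching y values: 7, 12 (2 points).
  x = 5: rhs = 2, matching y values: none (0 points).
  x = 6: rhs = 4, matching y values: 2, 17 (2 points).
  x = 7: rhs = 4, matching y values: 2, 17 (2 points).
  x = 8: rhs = 8, matching y values: none (0 points).
  x = 9: rhs = 3, matching y values: none (0 points).
  x = 10: rhs = 14, matching y values: none (0 points).
  x = 11: rhs = 9, matching y values: 3, 16 (2 points).
  x = 12: rhs = 13, matching y values: none (0 points).
  x = 13: rhs = 13, matching y values: none (0 points).
  x = 14: rhs = 15, matching y values: none (0 points).
  x = 15: rhs = 6, matching y values: 5, 14 (2 points).
  x = 16: rhs = 11, matching y values: 7, 12 (2 points).
  x = 17: rhs = 17, matching y values: 6, 13 (2 points).
  x = 18: rhs = 11, matching y values: 7, 12 (2 points).
Total affine count: 21.
Full point count |E(F_19)| = 21 + 1 = 22.
Hasse bound: |22 − (19+1)| = |2| = 2 ≤ 2√19 ≈ 8.7178 ✓.


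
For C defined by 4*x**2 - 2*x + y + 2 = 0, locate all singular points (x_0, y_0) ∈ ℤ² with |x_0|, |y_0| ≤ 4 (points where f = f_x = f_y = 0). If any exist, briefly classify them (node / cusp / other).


No singular points in the scanned grid; C is smooth there.

Compute partial derivatives:
  f_x = 8*x - 2.
  f_y = 1.
f_y = 1 is a nonzero constant, so f_y never vanishes: no point (x, y) can satisfy f = f_x = f_y = 0. In particular no (x, y) ∈ {−4, ..., 4}² is singular; the curve is smooth.


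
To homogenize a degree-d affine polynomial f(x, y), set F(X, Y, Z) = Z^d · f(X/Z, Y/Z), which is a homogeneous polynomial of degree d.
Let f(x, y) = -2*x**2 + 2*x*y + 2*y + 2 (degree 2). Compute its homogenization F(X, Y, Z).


F(X, Y, Z) = -2*X**2 + 2*X*Y + 2*Y*Z + 2*Z**2

deg(f) = 2.
Substitute x = X/Z, y = Y/Z into f, then multiply by Z^2.
  monomial -2·x^2·y^0 ↦ -2·X^2·Y^0·Z^0.
  monomial 2·x^1·y^1 ↦ 2·X^1·Y^1·Z^0.
  monomial 2·x^0·y^1 ↦ 2·X^0·Y^1·Z^1.
  monomial 2·x^0·y^0 ↦ 2·X^0·Y^0·Z^2.
Collecting: F(X, Y, Z) = -2*X**2 + 2*X*Y + 2*Y*Z + 2*Z**2.


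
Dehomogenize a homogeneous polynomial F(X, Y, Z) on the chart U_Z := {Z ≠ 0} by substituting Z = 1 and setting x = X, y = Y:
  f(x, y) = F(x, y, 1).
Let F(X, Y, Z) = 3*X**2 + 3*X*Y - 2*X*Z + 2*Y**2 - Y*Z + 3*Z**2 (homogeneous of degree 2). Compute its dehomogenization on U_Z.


f(x, y) = 3*x**2 + 3*x*y - 2*x + 2*y**2 - y + 3

On U_Z we set Z = 1. Each monomial c·X^i·Y^j·Z^k in F becomes c·x^i·y^j·1^k = c·x^i·y^j.
Substituting Z = 1: F(X, Y, 1) = 3*x**2 + 3*x*y - 2*x + 2*y**2 - y + 3.
Note: deg(f) ≤ deg(F) = 2; strict inequality happens when F is divisible by Z (lost terms).


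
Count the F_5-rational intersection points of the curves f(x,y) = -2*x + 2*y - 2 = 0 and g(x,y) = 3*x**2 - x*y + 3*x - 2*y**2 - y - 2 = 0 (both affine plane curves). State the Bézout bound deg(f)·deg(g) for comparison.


Common zeros: {(0, 1)}; count = 1; Bézout bound = 2.

deg(f) = 1, deg(g) = 2, so Bézout bound = 2.
Scan x ∈ F_5. For each x, list the y ∈ F_5 with f(x, y) ≡ 0 and those with g(x, y) ≡ 0 (mod 5); the common zeros in that column are the intersection.
  x = 0: f ≡ 0 at y ∈ {1}; g ≡ 0 at y ∈ {1}; common: {1}.
  x = 1: f ≡ 0 at y ∈ {2}; g ≡ 0 at y ∈ {1, 3}; common: ∅.
  x = 2: f ≡ 0 at y ∈ {3}; g ≡ 0 at y ∈ ∅; common: ∅.
  x = 3: f ≡ 0 at y ∈ {4}; g ≡ 0 at y ∈ ∅; common: ∅.
  x = 4: f ≡ 0 at y ∈ {0}; g ≡ 0 at y ∈ {2, 3}; common: ∅.
Collecting: common zeros = {(0, 1)}, so the count is 1.
Comparison with the Bézout bound: 1 ≤ 2 = deg(f)·deg(g), as expected for curves with no common component (the affine F_5-count falls short of the bound because intersections may lie at infinity, over extension fields, or carry multiplicity).


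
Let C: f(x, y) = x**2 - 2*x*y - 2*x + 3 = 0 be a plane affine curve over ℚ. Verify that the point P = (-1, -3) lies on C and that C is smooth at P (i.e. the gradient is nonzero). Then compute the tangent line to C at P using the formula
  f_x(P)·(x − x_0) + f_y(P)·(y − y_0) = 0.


Tangent line at P: 2*x + 2*y + 8 = 0.

Step 1: f(-1, -3) = 0, so P lies on C.
Step 2: partial derivatives
  f_x(x, y) = 2*x - 2*y - 2, f_y(x, y) = -2*x.
  f_x(P) = 2, f_y(P) = 2 (gradient nonzero, so P is smooth).
Step 3: tangent line at P: 2·(x − -1) + 2·(y − -3) = 0.
Expanding: 2*x + 2*y + 8 = 0.


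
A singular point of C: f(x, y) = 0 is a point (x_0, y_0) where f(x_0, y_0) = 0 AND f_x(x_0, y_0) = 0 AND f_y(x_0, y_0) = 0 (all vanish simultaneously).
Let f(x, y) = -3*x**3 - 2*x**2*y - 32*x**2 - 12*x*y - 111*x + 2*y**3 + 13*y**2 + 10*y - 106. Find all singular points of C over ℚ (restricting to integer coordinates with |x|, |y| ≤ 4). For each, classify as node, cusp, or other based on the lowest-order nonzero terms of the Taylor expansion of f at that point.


Singular points: {(-3, -2)}; classification: node.

Compute partial derivatives:
  f_x = -9*x**2 - 4*x*y - 64*x - 12*y - 111.
  f_y = -2*x**2 - 12*x + 6*y**2 + 26*y + 10.
Scan x_0 ∈ {−4, ..., 4}. For each x_0, f_y(x_0, y) is a polynomial in y; find its integer roots y ∈ {−4, ..., 4}, then test f_x and f at those candidates.
  x = -4: f_y(-4, y) = 6*y**2 + 26*y + 26; no integer root y with |y| ≤ 4.
  x = -3: f_y(-3, y) = 6*y**2 + 26*y + 28; vanishes at y ∈ {-2}. (-3, -2): f_x = 0, f = 0 — SINGULAR.
  x = -2: f_y(-2, y) = 6*y**2 + 26*y + 26; no integer root y with |y| ≤ 4.
  x = -1: f_y(-1, y) = 6*y**2 + 26*y + 20; vanishes at y ∈ {-1}. (-1, -1): f_x = -48 ≠ 0.
  x = 0: f_y(0, y) = 6*y**2 + 26*y + 10; no integer root y with |y| ≤ 4.
  x = 1: f_y(1, y) = 6*y**2 + 26*y - 4; no integer root y with |y| ≤ 4.
  x = 2: f_y(2, y) = 6*y**2 + 26*y - 22; no integer root y with |y| ≤ 4.
  x = 3: f_y(3, y) = 6*y**2 + 26*y - 44; no integer root y with |y| ≤ 4.
  x = 4: f_y(4, y) = 6*y**2 + 26*y - 70; no integer root y with |y| ≤ 4.
Only singular point on the grid: (-3, -2).
Classify: substitute x = -3 + u, y = -2 + v and expand: f = -3*u**3 - 2*u**2*v - u**2 + 2*v**3 + v**2.
No constant or linear terms (consistent with a singular point). Quadratic part: -u**2 + v**2. Cubic part: -3*u**3 - 2*u**2*v + 2*v**3.
The quadratic part v**2 - u**2 = (v − u)(v + u) splits into two distinct linear factors, so there are two distinct tangent lines y − -2 = ±(x − -3) — this is a node (ordinary double point).
Classification: node.


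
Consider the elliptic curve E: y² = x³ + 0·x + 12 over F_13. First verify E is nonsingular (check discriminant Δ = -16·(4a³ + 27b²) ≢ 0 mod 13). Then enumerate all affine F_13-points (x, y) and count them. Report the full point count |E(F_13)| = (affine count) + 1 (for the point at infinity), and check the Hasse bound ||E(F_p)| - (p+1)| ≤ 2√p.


Affine points = {(0, 5), (0, 8), (1, 0), (3, 0), (7, 2), (7, 11), (8, 2), (8, 11), (9, 0), (11, 2), (11, 11)}; affine count = 11; |E(F_13)| = 12.

Discriminant check: Δ ∝ 4a³ + 27b² = 4·0³ + 27·12² = 4·0 + 27·144 ≡ 1 (mod 13). Nonzero ⇒ E is nonsingular.
For each x ∈ F_13, compute rhs = x³ + 0·x + 12 mod 13, then count y ∈ F_13 with y² ≡ rhs.
  x = 0: rhs = 12, matching y values: 5, 8 (2 points).
  x = 1: rhs = 0, matching y values: 0 (1 points).
  x = 2: rhs = 7, matching y values: none (0 points).
  x = 3: rhs = 0, matching y values: 0 (1 points).
  x = 4: rhs = 11, matching y values: none (0 points).
  x = 5: rhs = 7, matching y values: none (0 points).
  x = 6: rhs = 7, matching y values: none (0 points).
  x = 7: rhs = 4, matching y values: 2, 11 (2 points).
  x = 8: rhs = 4, matching y values: 2, 11 (2 points).
  x = 9: rhs = 0, matching y values: 0 (1 points).
  x = 10: rhs = 11, matching y values: none (0 points).
  x = 11: rhs = 4, matching y values: 2, 11 (2 points).
  x = 12: rhs = 11, matching y values: none (0 points).
Total affine count: 11.
Full point count |E(F_13)| = 11 + 1 = 12.
Hasse bound: |12 − (13+1)| = |-2| = 2 ≤ 2√13 ≈ 7.2111 ✓.


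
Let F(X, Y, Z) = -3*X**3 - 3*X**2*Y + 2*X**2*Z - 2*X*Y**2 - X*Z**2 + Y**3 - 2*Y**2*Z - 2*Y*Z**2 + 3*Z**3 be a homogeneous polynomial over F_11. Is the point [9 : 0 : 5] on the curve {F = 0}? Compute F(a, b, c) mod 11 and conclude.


F(9,0,5) ≡ 5 (mod 11); P is NOT on the curve.

Evaluate F(9, 0, 5) term-by-term (mod 11).
  -3*X**3 ↦ -3·729·1·1 = -2187
  -3*X**2*Y ↦ -3·81·0·1 = 0
  2*X**2*Z ↦ 2·81·1·5 = 810
  -2*X*Y**2 ↦ -2·9·0·1 = 0
  -X*Z**2 ↦ -1·9·1·25 = -225
  Y**3 ↦ 1·1·0·1 = 0
  -2*Y**2*Z ↦ -2·1·0·5 = 0
  -2*Y*Z**2 ↦ -2·1·0·25 = 0
  3*Z**3 ↦ 3·1·1·125 = 375
Sum: F(9, 0, 5) = (-2187) + (0) + (810) + (0) + (-225) + (0) + (0) + (0) + (375) = -1227.
Reducing mod 11: -1227 ≡ 5 (mod 11).
Since F(a, b, c) ≡ 5 ≠ 0 (mod 11), P does NOT lie on the curve.


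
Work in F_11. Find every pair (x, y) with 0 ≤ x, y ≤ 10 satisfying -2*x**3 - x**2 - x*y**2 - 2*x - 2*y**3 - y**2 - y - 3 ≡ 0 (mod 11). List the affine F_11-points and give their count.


Affine F_11-points: {(0, 9), (2, 1), (3, 3), (4, 8), (5, 1), (5, 2), (5, 5), (6, 5), (7, 4), (7, 7), (9, 1), (10, 0), (10, 4), (10, 7)}; count = 14.

For each of the 121 pairs (x, y) ∈ F_11², evaluate f(x, y) mod 11. Record the zeros.
  x = 0: [0↦8, 1↦4, 2↦8, 3↦8, 4↦3, 5↦3, 6↦7, 7↦3, 8↦1, 9↦0, 10↦10]  zeros at y ∈ {9}
  x = 1: [0↦3, 1↦9, 2↦10, 3↦5, 4↦4, 5↦6, 6↦10, 7↦4, 8↦9, 9↦2, 10↦4]  zeros at y ∈ ∅
  x = 2: [0↦6, 1↦0, 2↦9, 3↦10, 4↦2, 5↦6, 6↦10, 7↦2, 8↦3, 9↦1, 10↦6]  zeros at y ∈ {1}
  x = 3: [0↦5, 1↦9, 2↦4, 3↦0, 4↦7, 5↦2, 6↦6, 7↦7, 8↦4, 9↦7, 10↦4]  zeros at y ∈ {3}
  x = 4: [0↦10, 1↦2, 2↦5, 3↦7, 4↦7, 5↦4, 6↦8, 7↦7, 8↦0, 9↦8, 10↦8]  zeros at y ∈ {8}
  x = 5: [0↦9, 1↦0, 2↦0, 3↦8, 4↦1, 5↦0, 6↦4, 7↦1, 8↦1, 9↦3, 10↦6]  zeros at y ∈ {1, 2, 5}
  x = 6: [0↦1, 1↦2, 2↦10, 3↦2, 4↦10, 5↦0, 6↦4, 7↦10, 8↦6, 9↦2, 10↦8]  zeros at y ∈ {5}
  x = 7: [0↦7, 1↦7, 2↦1, 3↦10, 4↦0, 5↦3, 6↦7, 7↦0, 8↦3, 9↦4, 10↦2]  zeros at y ∈ {4, 7}
  x = 8: [0↦4, 1↦3, 2↦5, 3↦9, 4↦3, 5↦8, 6↦1, 7↦3, 8↦2, 9↦8, 10↦9]  zeros at y ∈ ∅
  x = 9: [0↦2, 1↦0, 2↦10, 3↦9, 4↦7, 5↦3, 6↦7, 7↦7, 8↦2, 9↦2, 10↦6]  zeros at y ∈ {1}
  x = 10: [0↦0, 1↦8, 2↦4, 3↦9, 4↦0, 5↦9, 6↦2, 7↦0, 8↦2, 9↦7, 10↦3]  zeros at y ∈ {0, 4, 7}
Collecting zeros: affine points = {(0, 9), (2, 1), (3, 3), (4, 8), (5, 1), (5, 2), (5, 5), (6, 5), (7, 4), (7, 7), (9, 1), (10, 0), (10, 4), (10, 7)}.
Total count |C(F_11)_aff| = 14.


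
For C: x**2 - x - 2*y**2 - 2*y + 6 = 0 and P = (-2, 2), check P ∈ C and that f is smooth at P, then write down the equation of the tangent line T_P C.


Tangent line at P: -5*x - 10*y + 10 = 0.

Step 1: f(-2, 2) = 0, so P lies on C.
Step 2: partial derivatives
  f_x(x, y) = 2*x - 1, f_y(x, y) = -4*y - 2.
  f_x(P) = -5, f_y(P) = -10 (gradient nonzero, so P is smooth).
Step 3: tangent line at P: -5·(x − -2) + -10·(y − 2) = 0.
Expanding: -5*x - 10*y + 10 = 0.


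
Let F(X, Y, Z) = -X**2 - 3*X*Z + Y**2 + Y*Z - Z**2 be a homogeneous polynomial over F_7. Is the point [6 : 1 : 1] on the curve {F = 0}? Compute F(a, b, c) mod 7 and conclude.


F(6,1,1) ≡ 3 (mod 7); P is NOT on the curve.

Evaluate F(6, 1, 1) term-by-term (mod 7).
  -X**2 ↦ -1·36·1·1 = -36
  -3*X*Z ↦ -3·6·1·1 = -18
  Y**2 ↦ 1·1·1·1 = 1
  Y*Z ↦ 1·1·1·1 = 1
  -Z**2 ↦ -1·1·1·1 = -1
Sum: F(6, 1, 1) = (-36) + (-18) + (1) + (1) + (-1) = -53.
Reducing mod 7: -53 ≡ 3 (mod 7).
Since F(a, b, c) ≡ 3 ≠ 0 (mod 7), P does NOT lie on the curve.


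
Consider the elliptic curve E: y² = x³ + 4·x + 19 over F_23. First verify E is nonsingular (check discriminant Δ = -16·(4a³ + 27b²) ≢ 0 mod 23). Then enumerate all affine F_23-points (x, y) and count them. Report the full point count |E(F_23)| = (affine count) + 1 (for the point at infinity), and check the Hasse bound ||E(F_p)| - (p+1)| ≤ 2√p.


Affine points = {(1, 1), (1, 22), (2, 9), (2, 14), (3, 9), (3, 14), (5, 7), (5, 16), (6, 11), (6, 12), (9, 5), (9, 18), (10, 1), (10, 22), (12, 1), (12, 22), (14, 6), (14, 17), (15, 2), (15, 21), (16, 4), (16, 19), (17, 3), (17, 20), (18, 9), (18, 14), (19, 10), (19, 13), (20, 7), (20, 16), (21, 7), (21, 16)}; affine count = 32; |E(F_23)| = 33.

Discriminant check: Δ ∝ 4a³ + 27b² = 4·4³ + 27·19² = 4·64 + 27·361 ≡ 21 (mod 23). Nonzero ⇒ E is nonsingular.
For each x ∈ F_23, compute rhs = x³ + 4·x + 19 mod 23, then count y ∈ F_23 with y² ≡ rhs.
  x = 0: rhs = 19, matching y values: none (0 points).
  x = 1: rhs = 1, matching y values: 1, 22 (2 points).
  x = 2: rhs = 12, matching y values: 9, 14 (2 points).
  x = 3: rhs = 12, matching y values: 9, 14 (2 points).
  x = 4: rhs = 7, matching y values: none (0 points).
  x = 5: rhs = 3, matching y values: 7, 16 (2 points).
  x = 6: rhs = 6, matching y values: 11, 12 (2 points).
  x = 7: rhs = 22, matching y values: none (0 points).
  x = 8: rhs = 11, matching y values: none (0 points).
  x = 9: rhs = 2, matching y values: 5, 18 (2 points).
  x = 10: rhs = 1, matching y values: 1, 22 (2 points).
  x = 11: rhs = 14, matching y values: none (0 points).
  x = 12: rhs = 1, matching y values: 1, 22 (2 points).
  x = 13: rhs = 14, matching y values: none (0 points).
  x = 14: rhs = 13, matching y values: 6, 17 (2 points).
  x = 15: rhs = 4, matching y values: 2, 21 (2 points).
  x = 16: rhs = 16, matching y values: 4, 19 (2 points).
  x = 17: rhs = 9, matching y values: 3, 20 (2 points).
  x = 18: rhs = 12, matching y values: 9, 14 (2 points).
  x = 19: rhs = 8, matching y values: 10, 13 (2 points).
  x = 20: rhs = 3, matching y values: 7, 16 (2 points).
  x = 21: rhs = 3, matching y values: 7, 16 (2 points).
  x = 22: rhs = 14, matching y values: none (0 points).
Total affine count: 32.
Full point count |E(F_23)| = 32 + 1 = 33.
Hasse bound: |33 − (23+1)| = |9| = 9 ≤ 2√23 ≈ 9.5917 ✓.


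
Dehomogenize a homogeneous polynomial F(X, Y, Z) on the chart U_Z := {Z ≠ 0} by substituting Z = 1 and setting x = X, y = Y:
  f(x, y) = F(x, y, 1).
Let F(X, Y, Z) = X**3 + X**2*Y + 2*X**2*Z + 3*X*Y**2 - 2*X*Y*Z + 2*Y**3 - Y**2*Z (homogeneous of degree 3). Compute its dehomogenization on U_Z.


f(x, y) = x**3 + x**2*y + 2*x**2 + 3*x*y**2 - 2*x*y + 2*y**3 - y**2

On U_Z we set Z = 1. Each monomial c·X^i·Y^j·Z^k in F becomes c·x^i·y^j·1^k = c·x^i·y^j.
Substituting Z = 1: F(X, Y, 1) = x**3 + x**2*y + 2*x**2 + 3*x*y**2 - 2*x*y + 2*y**3 - y**2.
Note: deg(f) ≤ deg(F) = 3; strict inequality happens when F is divisible by Z (lost terms).


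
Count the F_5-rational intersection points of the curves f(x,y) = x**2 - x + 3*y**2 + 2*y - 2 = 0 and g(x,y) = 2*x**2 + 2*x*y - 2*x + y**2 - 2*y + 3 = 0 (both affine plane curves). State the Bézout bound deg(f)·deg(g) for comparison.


Common zeros: {(2, 1)}; count = 1; Bézout bound = 4.

deg(f) = 2, deg(g) = 2, so Bézout bound = 4.
Scan x ∈ F_5. For each x, list the y ∈ F_5 with f(x, y) ≡ 0 and those with g(x, y) ≡ 0 (mod 5); the common zeros in that column are the intersection.
  x = 0: f ≡ 0 at y ∈ ∅; g ≡ 0 at y ∈ ∅; common: ∅.
  x = 1: f ≡ 0 at y ∈ ∅; g ≡ 0 at y ∈ ∅; common: ∅.
  x = 2: f ≡ 0 at y ∈ {0, 1}; g ≡ 0 at y ∈ {1, 2}; common: {1}.
  x = 3: f ≡ 0 at y ∈ {2, 4}; g ≡ 0 at y ∈ {0, 1}; common: ∅.
  x = 4: f ≡ 0 at y ∈ {0, 1}; g ≡ 0 at y ∈ ∅; common: ∅.
Collecting: common zeros = {(2, 1)}, so the count is 1.
Comparison with the Bézout bound: 1 ≤ 4 = deg(f)·deg(g), as expected for curves with no common component (the affine F_5-count falls short of the bound because intersections may lie at infinity, over extension fields, or carry multiplicity).
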